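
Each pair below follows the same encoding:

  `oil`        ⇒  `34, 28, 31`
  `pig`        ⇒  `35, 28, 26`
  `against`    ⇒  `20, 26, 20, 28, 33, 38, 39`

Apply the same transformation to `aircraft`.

20, 28, 37, 22, 37, 20, 25, 39

Each letter is replaced by its alphabet position (a=1..z=26) + 19.
On aircraft: a=1→20, i=9→28, r=18→37, c=3→22, r=18→37, a=1→20, f=6→25, t=20→39.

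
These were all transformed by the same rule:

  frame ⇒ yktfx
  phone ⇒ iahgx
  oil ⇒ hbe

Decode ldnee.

skull

It's a constant shift of +19 (ROT19).
Undoing it on ldnee: l−19=s, d−19=k, n−19=u, e−19=l, e−19=l.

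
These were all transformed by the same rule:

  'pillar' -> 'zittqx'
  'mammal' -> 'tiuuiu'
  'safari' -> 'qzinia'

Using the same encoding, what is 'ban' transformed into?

vij

The output letters match the input read backwards, each shifted +8: pillar reversed is rallip. The word is reversed, then every letter is shifted forward by 8.
Applying it to ban: reverse → nab; then shift: n+8=v, a+8=i, b+8=j.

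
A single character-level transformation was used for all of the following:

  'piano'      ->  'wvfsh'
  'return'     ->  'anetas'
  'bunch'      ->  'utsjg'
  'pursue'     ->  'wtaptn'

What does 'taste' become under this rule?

efpen

p(15)→w(22) and i(8)→v(21) fit y≡15x+5 (mod 26); the inverse of 15 mod 26 is 7. Treating letters as 0–25, the rule is x ↦ 15x + 5 (mod 26).
Applying it to taste: t(19)→15·19+5≡4=e; a(0)→15·0+5≡5=f; s(18)→15·18+5≡15=p; t(19)→15·19+5≡4=e; e(4)→15·4+5≡13=n (all mod 26).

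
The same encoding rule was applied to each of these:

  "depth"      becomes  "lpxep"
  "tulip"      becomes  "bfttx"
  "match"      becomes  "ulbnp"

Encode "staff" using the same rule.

Shifts by position in depth: pos 0: d→l (+8), pos 1: e→p (+11), pos 2: p→x (+8), pos 3: t→e (+11) — repeating every 2. It's a Vigenère-style cipher with numeric key [8,11]: position i shifts by key[i mod 2].
On staff: s+8=a, t+11=e, a+8=i, f+11=q, f+8=n.

aeiqn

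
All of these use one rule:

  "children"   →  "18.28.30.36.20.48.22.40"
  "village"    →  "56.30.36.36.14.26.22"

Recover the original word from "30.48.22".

c(#3)→18 and h(#8)→28: differences scale by 2, so n = 2·pos + 12. The formula is n = 2×(alphabet index, a=1) + 12.
Undoing it on 30.48.22: 30→(30−12)÷2=9=i, 48→(48−12)÷2=18=r, 22→(22−12)÷2=5=e.

ire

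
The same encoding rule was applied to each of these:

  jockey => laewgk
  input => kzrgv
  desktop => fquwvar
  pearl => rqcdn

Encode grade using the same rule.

idcpg

Shifts by position in jockey: pos 0: j→l (+2), pos 1: o→a (+12), pos 2: c→e (+2), pos 3: k→w (+12) — repeating every 2. A repeating key of period 2 is used — shifts +2, +12 over and over.
On grade: g+2=i, r+12=d, a+2=c, d+12=p, e+2=g.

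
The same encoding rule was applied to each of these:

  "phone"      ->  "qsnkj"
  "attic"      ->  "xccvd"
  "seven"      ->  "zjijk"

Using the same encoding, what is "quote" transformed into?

tfncj

p(15)→q(16) and h(7)→s(18) fit y≡3x+23 (mod 26); the inverse of 3 mod 26 is 9. Each letter's alphabet position (a=0..z=25) is mapped through 3·x+23 mod 26 — an affine cipher.
For quote: q(16)→3·16+23≡19=t; u(20)→3·20+23≡5=f; o(14)→3·14+23≡13=n; t(19)→3·19+23≡2=c; e(4)→3·4+23≡9=j (all mod 26).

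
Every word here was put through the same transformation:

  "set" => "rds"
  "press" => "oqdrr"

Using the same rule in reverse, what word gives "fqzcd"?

Compare letters: s→r is +25, e→d is +25, t→s is +25 — a constant shift. Each letter is shifted forward by 25 in the alphabet (a Caesar shift of +25).
Decoding fqzcd: f−25=g, q−25=r, z−25=a, c−25=d, d−25=e.

grade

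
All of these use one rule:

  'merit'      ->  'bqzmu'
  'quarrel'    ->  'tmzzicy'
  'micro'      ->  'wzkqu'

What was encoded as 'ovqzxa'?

The output letters match the input read backwards, each shifted +8: merit reversed is tirem. Read the word backwards and shift each letter +8.
Decoding ovqzxa: shift back: o−8=g, v−8=n, q−8=i, z−8=r, x−8=p, a−8=s → gnirps; then reverse → spring.

spring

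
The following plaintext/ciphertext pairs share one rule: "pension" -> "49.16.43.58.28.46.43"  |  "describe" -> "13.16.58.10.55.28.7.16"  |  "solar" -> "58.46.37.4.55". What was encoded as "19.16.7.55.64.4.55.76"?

p(#16)→49 and e(#5)→16: differences scale by 3, so n = 3·pos + 1. The formula is n = 3×(alphabet index, a=1) + 1.
Decoding 19.16.7.55.64.4.55.76: 19→(19−1)÷3=6=f, 16→(16−1)÷3=5=e, 7→(7−1)÷3=2=b, 55→(55−1)÷3=18=r, 64→(64−1)÷3=21=u, 4→(4−1)÷3=1=a, 55→(55−1)÷3=18=r, 76→(76−1)÷3=25=y.

february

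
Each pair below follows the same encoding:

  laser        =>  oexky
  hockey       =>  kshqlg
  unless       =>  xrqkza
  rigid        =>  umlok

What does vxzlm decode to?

stuff

In laser: l→o is +3, a→e is +4, s→x is +5, e→k is +6 — the shift increases by 1 each position. Letter i (0-indexed) is shifted by i+3, so successive shifts are 3, 4, 5, ….
Reversing it on vxzlm: v−3=s, x−4=t, z−5=u, l−6=f, m−7=f.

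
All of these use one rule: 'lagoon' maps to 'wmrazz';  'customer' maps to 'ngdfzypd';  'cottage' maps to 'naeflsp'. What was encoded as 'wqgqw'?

level

Shifts by position in lagoon: pos 0: l→w (+11), pos 1: a→m (+12), pos 2: g→r (+11), pos 3: o→a (+12) — repeating every 2. The shifts repeat in a cycle of length 2: positions 0,1,… shift by +11, +12, then the pattern repeats.
Reversing it on wqgqw: w−11=l, q−12=e, g−11=v, q−12=e, w−11=l.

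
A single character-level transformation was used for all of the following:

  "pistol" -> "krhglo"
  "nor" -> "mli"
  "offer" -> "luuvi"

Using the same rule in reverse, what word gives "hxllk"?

Each pair mirrors across the alphabet (p↔k, i↔r, s↔h): positions sum to 25. Each letter is replaced by its mirror in the alphabet: a↔z, b↔y, c↔x, and so on (the Atbash cipher).
Undoing it on hxllk: h↔s, x↔c, l↔o, l↔o, k↔p.

scoop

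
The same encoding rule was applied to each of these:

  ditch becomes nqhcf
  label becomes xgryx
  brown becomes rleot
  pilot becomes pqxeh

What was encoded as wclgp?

scrap

d(3)→n(13) and i(8)→q(16) fit y≡11x+6 (mod 26); the inverse of 11 mod 26 is 19. This is an affine cipher: with a=0,…,z=25, each position x becomes (11x+6) mod 26.
Undoing it on wclgp: w(22)→19·(22−6)≡18=s; c(2)→19·(2−6)≡2=c; l(11)→19·(11−6)≡17=r; g(6)→19·(6−6)≡0=a; p(15)→19·(15−6)≡15=p (all mod 26).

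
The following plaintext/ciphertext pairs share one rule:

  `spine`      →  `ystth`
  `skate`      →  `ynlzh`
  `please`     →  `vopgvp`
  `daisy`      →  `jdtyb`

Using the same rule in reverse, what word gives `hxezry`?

button

Shifts by position in spine: pos 0: s→y (+6), pos 1: p→s (+3), pos 2: i→t (+11), pos 3: n→t (+6), pos 4: e→h (+3) — repeating every 3. A repeating key of period 3 is used — shifts +6, +3, +11 over and over.
Reversing it on hxezry: h−6=b, x−3=u, e−11=t, z−6=t, r−3=o, y−11=n.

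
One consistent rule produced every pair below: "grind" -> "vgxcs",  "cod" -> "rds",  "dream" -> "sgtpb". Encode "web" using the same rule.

Compare letters: g→v is +15, r→g is +15, i→x is +15 — a constant shift. Every letter moves 15 places later in the alphabet, wrapping around z→a.
Applying it to web: w+15=l, e+15=t, b+15=q.

ltq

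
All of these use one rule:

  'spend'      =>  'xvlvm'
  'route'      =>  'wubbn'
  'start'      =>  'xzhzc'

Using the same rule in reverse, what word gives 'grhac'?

blast

In spend: s→x is +5, p→v is +6, e→l is +7, n→v is +8 — the shift increases by 1 each position. The shift increases by 1 at each position, starting from +5: 5, 6, 7, ….
Reversing it on grhac: g−5=b, r−6=l, h−7=a, a−8=s, c−9=t.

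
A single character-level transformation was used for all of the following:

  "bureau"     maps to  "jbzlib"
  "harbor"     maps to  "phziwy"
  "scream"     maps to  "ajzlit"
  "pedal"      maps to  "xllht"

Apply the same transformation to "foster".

nvaamy

Shifts by position in bureau: pos 0: b→j (+8), pos 1: u→b (+7), pos 2: r→z (+8), pos 3: e→l (+7) — repeating every 2. It's a Vigenère-style cipher with numeric key [8,7]: position i shifts by key[i mod 2].
On foster: f+8=n, o+7=v, s+8=a, t+7=a, e+8=m, r+7=y.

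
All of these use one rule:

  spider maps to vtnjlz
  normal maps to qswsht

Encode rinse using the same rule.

In spider: s→v is +3, p→t is +4, i→n is +5, d→j is +6 — the shift increases by 1 each position. Letter i (0-indexed) is shifted by i+3, so successive shifts are 3, 4, 5, ….
On rinse: r+3=u, i+4=m, n+5=s, s+6=y, e+7=l.

umsyl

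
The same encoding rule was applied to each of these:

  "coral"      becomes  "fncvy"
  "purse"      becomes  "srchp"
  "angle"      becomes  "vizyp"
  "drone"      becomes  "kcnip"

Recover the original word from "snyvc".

c(2)→f(5) and o(14)→n(13) fit y≡5x+21 (mod 26); the inverse of 5 mod 26 is 21. Treating letters as 0–25, the rule is x ↦ 5x + 21 (mod 26).
Undoing it on snyvc: s(18)→21·(18−21)≡15=p; n(13)→21·(13−21)≡14=o; y(24)→21·(24−21)≡11=l; v(21)→21·(21−21)≡0=a; c(2)→21·(2−21)≡17=r (all mod 26).

polar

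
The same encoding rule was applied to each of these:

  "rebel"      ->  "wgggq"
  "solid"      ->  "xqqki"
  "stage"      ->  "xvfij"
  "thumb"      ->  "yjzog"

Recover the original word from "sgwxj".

nerve

A repeating key of period 2 is used — shifts +5, +2 over and over.
Decoding sgwxj: s−5=n, g−2=e, w−5=r, x−2=v, j−5=e.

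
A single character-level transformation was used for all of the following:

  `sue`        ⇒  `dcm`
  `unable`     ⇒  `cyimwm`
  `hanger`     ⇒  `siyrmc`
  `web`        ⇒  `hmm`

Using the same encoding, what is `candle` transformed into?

niyowm

The shift depends on letter class: consonant s→d is +11, but vowel u→c is +8. Two shifts are in play — +8 for a/e/i/o/u, +11 for every other letter.
On candle: c(cons)+11=n, a(vowel)+8=i, n(cons)+11=y, d(cons)+11=o, l(cons)+11=w, e(vowel)+8=m.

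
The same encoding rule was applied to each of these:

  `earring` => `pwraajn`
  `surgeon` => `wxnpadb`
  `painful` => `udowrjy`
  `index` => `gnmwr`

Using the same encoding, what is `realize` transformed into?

The word is reversed, then every letter is shifted forward by 9.
Applying it to realize: reverse → ezilaer; then shift: e+9=n, z+9=i, i+9=r, l+9=u, a+9=j, e+9=n, r+9=a.

nirujna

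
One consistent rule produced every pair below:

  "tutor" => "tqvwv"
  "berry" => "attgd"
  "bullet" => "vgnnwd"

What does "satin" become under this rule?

pkvcu

The output letters match the input read backwards, each shifted +2: tutor reversed is rotut. Two steps: reverse the string, then apply a Caesar shift of +2.
On satin: reverse → nitas; then shift: n+2=p, i+2=k, t+2=v, a+2=c, s+2=u.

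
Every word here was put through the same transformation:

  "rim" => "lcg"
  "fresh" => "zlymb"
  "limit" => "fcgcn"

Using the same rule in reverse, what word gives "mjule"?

spark

Compare letters: r→l is +20, i→c is +20, m→g is +20 — a constant shift. Each letter is shifted forward by 20 in the alphabet (a Caesar shift of +20).
Undoing it on mjule: m−20=s, j−20=p, u−20=a, l−20=r, e−20=k.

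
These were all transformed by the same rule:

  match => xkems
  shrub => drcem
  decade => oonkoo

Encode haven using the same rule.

skgoy

Shifts by position in match: pos 0: m→x (+11), pos 1: a→k (+10), pos 2: t→e (+11), pos 3: c→m (+10) — repeating every 2. A repeating key of period 2 is used — shifts +11, +10 over and over.
For haven: h+11=s, a+10=k, v+11=g, e+10=o, n+11=y.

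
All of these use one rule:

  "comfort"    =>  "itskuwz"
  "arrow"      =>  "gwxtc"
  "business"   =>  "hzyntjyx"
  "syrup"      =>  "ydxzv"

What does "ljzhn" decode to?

Shifts by position in comfort: pos 0: c→i (+6), pos 1: o→t (+5), pos 2: m→s (+6), pos 3: f→k (+5) — repeating every 2. A repeating key of period 2 is used — shifts +6, +5 over and over.
Reversing it on ljzhn: l−6=f, j−5=e, z−6=t, h−5=c, n−6=h.

fetch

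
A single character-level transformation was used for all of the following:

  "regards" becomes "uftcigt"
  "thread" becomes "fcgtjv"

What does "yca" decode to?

yaw

The output letters match the input read backwards, each shifted +2: regards reversed is sdrager. Two steps: reverse the string, then apply a Caesar shift of +2.
Reversing it on yca: shift back: y−2=w, c−2=a, a−2=y → way; then reverse → yaw.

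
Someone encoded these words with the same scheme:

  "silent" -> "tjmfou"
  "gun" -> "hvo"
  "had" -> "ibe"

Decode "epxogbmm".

downfall

Compare letters: s→t is +1, i→j is +1, l→m is +1 — a constant shift. Each letter is shifted forward by 1 in the alphabet (a Caesar shift of +1).
Undoing it on epxogbmm: e−1=d, p−1=o, x−1=w, o−1=n, g−1=f, b−1=a, m−1=l, m−1=l.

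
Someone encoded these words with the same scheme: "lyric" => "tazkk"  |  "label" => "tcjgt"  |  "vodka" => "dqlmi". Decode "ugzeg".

A repeating key of period 2 is used — shifts +8, +2 over and over.
Decoding ugzeg: u−8=m, g−2=e, z−8=r, e−2=c, g−8=y.

mercy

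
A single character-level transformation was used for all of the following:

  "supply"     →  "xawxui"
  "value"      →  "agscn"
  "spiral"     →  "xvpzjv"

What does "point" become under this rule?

uupvc

In supply: s→x is +5, u→a is +6, p→w is +7, p→x is +8 — the shift increases by 1 each position. Letter i (0-indexed) is shifted by i+5, so successive shifts are 5, 6, 7, ….
Applying it to point: p+5=u, o+6=u, i+7=p, n+8=v, t+9=c.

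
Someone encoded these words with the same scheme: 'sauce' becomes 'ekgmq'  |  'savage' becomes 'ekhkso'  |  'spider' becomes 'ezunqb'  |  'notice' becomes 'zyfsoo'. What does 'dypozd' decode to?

rodent

Shifts by position in sauce: pos 0: s→e (+12), pos 1: a→k (+10), pos 2: u→g (+12), pos 3: c→m (+10) — repeating every 2. The shifts repeat in a cycle of length 2: positions 0,1,… shift by +12, +10, then the pattern repeats.
Reversing it on dypozd: d−12=r, y−10=o, p−12=d, o−10=e, z−12=n, d−10=t.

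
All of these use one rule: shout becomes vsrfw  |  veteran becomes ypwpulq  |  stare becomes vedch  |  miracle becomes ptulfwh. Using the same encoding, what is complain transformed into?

A repeating key of period 2 is used — shifts +3, +11 over and over.
Applying it to complain: c+3=f, o+11=z, m+3=p, p+11=a, l+3=o, a+11=l, i+3=l, n+11=y.

fzpaolly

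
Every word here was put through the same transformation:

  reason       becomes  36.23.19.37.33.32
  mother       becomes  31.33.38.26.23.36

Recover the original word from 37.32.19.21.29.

snack

Each letter is replaced by its alphabet position (a=1..z=26) + 18.
Undoing it on 37.32.19.21.29: 37→(37−18)÷1=19=s, 32→(32−18)÷1=14=n, 19→(19−18)÷1=1=a, 21→(21−18)÷1=3=c, 29→(29−18)÷1=11=k.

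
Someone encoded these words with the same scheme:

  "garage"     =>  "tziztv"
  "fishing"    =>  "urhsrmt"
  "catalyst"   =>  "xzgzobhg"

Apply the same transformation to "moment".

Each pair mirrors across the alphabet (g↔t, a↔z, r↔i): positions sum to 25. Letters are reflected about the middle of the alphabet (position → 25−position): Atbash.
For moment: m↔n, o↔l, m↔n, e↔v, n↔m, t↔g.

nlnvmg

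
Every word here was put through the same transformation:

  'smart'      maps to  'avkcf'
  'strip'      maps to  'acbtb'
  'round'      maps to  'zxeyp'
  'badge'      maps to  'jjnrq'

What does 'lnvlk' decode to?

delay

In smart: s→a is +8, m→v is +9, a→k is +10, r→c is +11 — the shift increases by 1 each position. The shift increases by 1 at each position, starting from +8: 8, 9, 10, ….
Reversing it on lnvlk: l−8=d, n−9=e, v−10=l, l−11=a, k−12=y.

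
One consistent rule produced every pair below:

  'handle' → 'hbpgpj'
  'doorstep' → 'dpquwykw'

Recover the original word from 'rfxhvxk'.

Each letter shifts forward by its position index (0, 1, 2, …) — the shift grows by one for each successive letter.
Decoding rfxhvxk: r−0=r, f−1=e, x−2=v, h−3=e, v−4=r, x−5=s, k−6=e.

reverse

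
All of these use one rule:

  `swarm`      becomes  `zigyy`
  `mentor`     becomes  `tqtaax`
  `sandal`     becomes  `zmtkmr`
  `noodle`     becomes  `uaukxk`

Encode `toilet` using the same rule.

The shifts repeat in a cycle of length 3: positions 0,1,… shift by +7, +12, +6, then the pattern repeats.
On toilet: t+7=a, o+12=a, i+6=o, l+7=s, e+12=q, t+6=z.

aaosqz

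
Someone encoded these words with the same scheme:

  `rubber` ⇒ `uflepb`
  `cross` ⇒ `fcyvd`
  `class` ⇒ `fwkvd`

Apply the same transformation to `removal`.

Shifts by position in rubber: pos 0: r→u (+3), pos 1: u→f (+11), pos 2: b→l (+10), pos 3: b→e (+3), pos 4: e→p (+11), pos 5: r→b (+10) — repeating every 3. The shifts repeat in a cycle of length 3: positions 0,1,… shift by +3, +11, +10, then the pattern repeats.
For removal: r+3=u, e+11=p, m+10=w, o+3=r, v+11=g, a+10=k, l+3=o.

upwrgko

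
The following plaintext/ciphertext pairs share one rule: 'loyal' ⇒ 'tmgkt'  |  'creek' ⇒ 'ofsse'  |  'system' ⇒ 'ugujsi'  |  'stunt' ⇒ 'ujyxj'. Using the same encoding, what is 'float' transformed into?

htmkj

This is an affine cipher: with a=0,…,z=25, each position x becomes (15x+10) mod 26.
Applying it to float: f(5)→15·5+10≡7=h; l(11)→15·11+10≡19=t; o(14)→15·14+10≡12=m; a(0)→15·0+10≡10=k; t(19)→15·19+10≡9=j (all mod 26).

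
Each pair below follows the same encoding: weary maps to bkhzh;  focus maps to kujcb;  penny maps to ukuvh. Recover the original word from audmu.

In weary: w→b is +5, e→k is +6, a→h is +7, r→z is +8 — the shift increases by 1 each position. Each letter shifts forward by (position + 5), i.e. 5, 6, 7, … — the shift grows by one for each successive letter.
Undoing it on audmu: a−5=v, u−6=o, d−7=w, m−8=e, u−9=l.

vowel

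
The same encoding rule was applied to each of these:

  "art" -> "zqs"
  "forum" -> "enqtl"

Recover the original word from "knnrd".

loose

It's a constant shift of +25 (ROT25).
Undoing it on knnrd: k−25=l, n−25=o, n−25=o, r−25=s, d−25=e.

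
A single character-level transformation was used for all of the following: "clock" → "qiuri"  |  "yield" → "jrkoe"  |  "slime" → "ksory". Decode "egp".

jay

The output letters match the input read backwards, each shifted +6: clock reversed is kcolc. The word is reversed, then every letter is shifted forward by 6.
Undoing it on egp: shift back: e−6=y, g−6=a, p−6=j → yaj; then reverse → jay.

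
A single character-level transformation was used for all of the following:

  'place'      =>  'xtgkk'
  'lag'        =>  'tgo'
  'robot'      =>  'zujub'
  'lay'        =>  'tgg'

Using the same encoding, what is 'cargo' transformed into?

kgzou

The shift depends on letter class: consonant p→x is +8, but vowel a→g is +6. The rule splits by letter class: vowels +6, consonants +8.
Applying it to cargo: c(cons)+8=k, a(vowel)+6=g, r(cons)+8=z, g(cons)+8=o, o(vowel)+6=u.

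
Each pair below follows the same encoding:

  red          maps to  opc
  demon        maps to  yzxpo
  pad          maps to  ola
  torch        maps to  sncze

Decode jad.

The output letters match the input read backwards, each shifted +11: red reversed is der. Read the word backwards and shift each letter +11.
Undoing it on jad: shift back: j−11=y, a−11=p, d−11=s → yps; then reverse → spy.

spy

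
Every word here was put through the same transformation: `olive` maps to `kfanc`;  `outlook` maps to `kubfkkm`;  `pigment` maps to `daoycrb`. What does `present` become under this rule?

dpcicrb

o(14)→k(10) and l(11)→f(5) fit y≡19x+4 (mod 26); the inverse of 19 mod 26 is 11. This is an affine cipher: with a=0,…,z=25, each position x becomes (19x+4) mod 26.
For present: p(15)→19·15+4≡3=d; r(17)→19·17+4≡15=p; e(4)→19·4+4≡2=c; s(18)→19·18+4≡8=i; e(4)→19·4+4≡2=c; n(13)→19·13+4≡17=r; t(19)→19·19+4≡1=b (all mod 26).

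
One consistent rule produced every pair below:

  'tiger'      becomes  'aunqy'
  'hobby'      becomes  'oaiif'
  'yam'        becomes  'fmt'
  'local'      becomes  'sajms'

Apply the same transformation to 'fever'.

mqcqy

The shift depends on letter class: consonant t→a is +7, but vowel i→u is +12. Vowels shift forward by 12 and consonants shift forward by 7.
For fever: f(cons)+7=m, e(vowel)+12=q, v(cons)+7=c, e(vowel)+12=q, r(cons)+7=y.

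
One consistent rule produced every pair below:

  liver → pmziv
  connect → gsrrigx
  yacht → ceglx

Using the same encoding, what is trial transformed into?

xvmep

This is a Caesar cipher with shift 4.
For trial: t+4=x, r+4=v, i+4=m, a+4=e, l+4=p.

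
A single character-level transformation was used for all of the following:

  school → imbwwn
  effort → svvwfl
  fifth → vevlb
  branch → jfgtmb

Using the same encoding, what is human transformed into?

boqgt

s(18)→i(8) and c(2)→m(12) fit y≡3x+6 (mod 26); the inverse of 3 mod 26 is 9. Treating letters as 0–25, the rule is x ↦ 3x + 6 (mod 26).
For human: h(7)→3·7+6≡1=b; u(20)→3·20+6≡14=o; m(12)→3·12+6≡16=q; a(0)→3·0+6≡6=g; n(13)→3·13+6≡19=t (all mod 26).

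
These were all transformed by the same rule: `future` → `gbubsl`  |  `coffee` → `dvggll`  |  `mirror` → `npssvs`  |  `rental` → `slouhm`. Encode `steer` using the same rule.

tulls

The shift depends on letter class: consonant f→g is +1, but vowel u→b is +7. Two shifts are in play — +7 for a/e/i/o/u, +1 for every other letter.
On steer: s(cons)+1=t, t(cons)+1=u, e(vowel)+7=l, e(vowel)+7=l, r(cons)+1=s.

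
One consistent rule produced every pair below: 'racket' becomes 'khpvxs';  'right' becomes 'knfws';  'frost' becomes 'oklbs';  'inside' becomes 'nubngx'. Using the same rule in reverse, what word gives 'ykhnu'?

brain

r(17)→k(10) and a(0)→h(7) fit y≡17x+7 (mod 26); the inverse of 17 mod 26 is 23. Each letter's alphabet position (a=0..z=25) is mapped through 17·x+7 mod 26 — an affine cipher.
Undoing it on ykhnu: y(24)→23·(24−7)≡1=b; k(10)→23·(10−7)≡17=r; h(7)→23·(7−7)≡0=a; n(13)→23·(13−7)≡8=i; u(20)→23·(20−7)≡13=n (all mod 26).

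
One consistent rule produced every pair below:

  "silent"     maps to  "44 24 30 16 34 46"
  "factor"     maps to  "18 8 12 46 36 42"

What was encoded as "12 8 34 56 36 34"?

canyon

s(#19)→44 and i(#9)→24: differences scale by 2, so n = 2·pos + 6. With a=1..z=26, the number is 2·pos + 6.
Reversing it on 12 8 34 56 36 34: 12→(12−6)÷2=3=c, 8→(8−6)÷2=1=a, 34→(34−6)÷2=14=n, 56→(56−6)÷2=25=y, 36→(36−6)÷2=15=o, 34→(34−6)÷2=14=n.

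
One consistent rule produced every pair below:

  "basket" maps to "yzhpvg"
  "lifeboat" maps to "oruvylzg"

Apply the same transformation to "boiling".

Each pair mirrors across the alphabet (b↔y, a↔z, s↔h): positions sum to 25. Letters are reflected about the middle of the alphabet (position → 25−position): Atbash.
On boiling: b↔y, o↔l, i↔r, l↔o, i↔r, n↔m, g↔t.

ylrormt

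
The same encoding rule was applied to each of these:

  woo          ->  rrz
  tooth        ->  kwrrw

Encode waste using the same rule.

The output letters match the input read backwards, each shifted +3: woo reversed is oow. The word is reversed, then every letter is shifted forward by 3.
On waste: reverse → etsaw; then shift: e+3=h, t+3=w, s+3=v, a+3=d, w+3=z.

hwvdz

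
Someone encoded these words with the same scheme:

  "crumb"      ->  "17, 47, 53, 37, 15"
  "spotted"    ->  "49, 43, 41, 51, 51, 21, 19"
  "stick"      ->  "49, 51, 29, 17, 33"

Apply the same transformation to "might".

c(#3)→17 and r(#18)→47: differences scale by 2, so n = 2·pos + 11. The formula is n = 2×(alphabet index, a=1) + 11.
On might: m=13→37, i=9→29, g=7→25, h=8→27, t=20→51.

37, 29, 25, 27, 51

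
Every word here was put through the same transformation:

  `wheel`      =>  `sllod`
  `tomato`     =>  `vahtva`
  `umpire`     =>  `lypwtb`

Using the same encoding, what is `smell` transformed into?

ssltz

The output letters match the input read backwards, each shifted +7: wheel reversed is leehw. The word is reversed, then every letter is shifted forward by 7.
For smell: reverse → llems; then shift: l+7=s, l+7=s, e+7=l, m+7=t, s+7=z.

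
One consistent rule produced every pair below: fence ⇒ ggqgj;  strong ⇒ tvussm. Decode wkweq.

vital

The shift increases by 1 at each position, starting from +1: 1, 2, 3, ….
Undoing it on wkweq: w−1=v, k−2=i, w−3=t, e−4=a, q−5=l.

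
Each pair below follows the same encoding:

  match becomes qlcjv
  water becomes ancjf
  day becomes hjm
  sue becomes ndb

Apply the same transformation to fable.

The output letters match the input read backwards, each shifted +9: match reversed is hctam. The word is reversed, then every letter is shifted forward by 9.
For fable: reverse → elbaf; then shift: e+9=n, l+9=u, b+9=k, a+9=j, f+9=o.

nukjo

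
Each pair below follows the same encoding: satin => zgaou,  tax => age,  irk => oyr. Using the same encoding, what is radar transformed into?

The shift depends on letter class: consonant s→z is +7, but vowel a→g is +6. The rule splits by letter class: vowels +6, consonants +7.
For radar: r(cons)+7=y, a(vowel)+6=g, d(cons)+7=k, a(vowel)+6=g, r(cons)+7=y.

ygkgy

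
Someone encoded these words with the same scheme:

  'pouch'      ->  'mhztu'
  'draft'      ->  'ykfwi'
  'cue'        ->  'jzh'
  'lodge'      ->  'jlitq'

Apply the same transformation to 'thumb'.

grzmy

The output letters match the input read backwards, each shifted +5: pouch reversed is hcuop. Two steps: reverse the string, then apply a Caesar shift of +5.
Applying it to thumb: reverse → bmuht; then shift: b+5=g, m+5=r, u+5=z, h+5=m, t+5=y.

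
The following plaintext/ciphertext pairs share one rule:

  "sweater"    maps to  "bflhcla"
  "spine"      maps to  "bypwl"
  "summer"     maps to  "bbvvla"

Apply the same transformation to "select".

blullc

The shift depends on letter class: consonant s→b is +9, but vowel e→l is +7. Two shifts are in play — +7 for a/e/i/o/u, +9 for every other letter.
Applying it to select: s(cons)+9=b, e(vowel)+7=l, l(cons)+9=u, e(vowel)+7=l, c(cons)+9=l, t(cons)+9=c.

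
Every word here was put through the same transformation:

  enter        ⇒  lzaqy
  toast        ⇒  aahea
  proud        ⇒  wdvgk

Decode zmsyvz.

salmon

Shifts by position in enter: pos 0: e→l (+7), pos 1: n→z (+12), pos 2: t→a (+7), pos 3: e→q (+12) — repeating every 2. It's a Vigenère-style cipher with numeric key [7,12]: position i shifts by key[i mod 2].
Decoding zmsyvz: z−7=s, m−12=a, s−7=l, y−12=m, v−7=o, z−12=n.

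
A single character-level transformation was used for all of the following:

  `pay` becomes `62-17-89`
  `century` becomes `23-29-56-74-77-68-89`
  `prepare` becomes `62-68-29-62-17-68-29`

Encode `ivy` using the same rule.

The formula is n = 3×(alphabet index, a=1) + 14.
On ivy: i=9→41, v=22→80, y=25→89.

41-80-89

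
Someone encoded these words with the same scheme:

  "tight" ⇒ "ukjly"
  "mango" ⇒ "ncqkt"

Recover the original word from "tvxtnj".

In tight: t→u is +1, i→k is +2, g→j is +3, h→l is +4 — the shift increases by 1 each position. The shift increases by 1 at each position, starting from +1: 1, 2, 3, ….
Reversing it on tvxtnj: t−1=s, v−2=t, x−3=u, t−4=p, n−5=i, j−6=d.

stupid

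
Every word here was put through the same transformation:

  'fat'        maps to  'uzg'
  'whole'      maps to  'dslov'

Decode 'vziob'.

early

Each pair mirrors across the alphabet (f↔u, a↔z, t↔g): positions sum to 25. Letters are reflected about the middle of the alphabet (position → 25−position): Atbash.
Undoing it on vziob: v↔e, z↔a, i↔r, o↔l, b↔y.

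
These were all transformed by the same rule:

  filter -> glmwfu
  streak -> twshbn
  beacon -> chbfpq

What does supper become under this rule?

Shifts by position in filter: pos 0: f→g (+1), pos 1: i→l (+3), pos 2: l→m (+1), pos 3: t→w (+3) — repeating every 2. It's a Vigenère-style cipher with numeric key [1,3]: position i shifts by key[i mod 2].
Applying it to supper: s+1=t, u+3=x, p+1=q, p+3=s, e+1=f, r+3=u.

txqsfu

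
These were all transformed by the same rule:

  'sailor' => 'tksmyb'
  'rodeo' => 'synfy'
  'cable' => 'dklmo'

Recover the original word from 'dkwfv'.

Shifts by position in sailor: pos 0: s→t (+1), pos 1: a→k (+10), pos 2: i→s (+10), pos 3: l→m (+1), pos 4: o→y (+10), pos 5: r→b (+10) — repeating every 3. It's a Vigenère-style cipher with numeric key [1,10,10]: position i shifts by key[i mod 3].
Undoing it on dkwfv: d−1=c, k−10=a, w−10=m, f−1=e, v−10=l.

camel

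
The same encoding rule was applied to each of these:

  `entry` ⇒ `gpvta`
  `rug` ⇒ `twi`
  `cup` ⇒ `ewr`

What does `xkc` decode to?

via

Compare letters: e→g is +2, n→p is +2, t→v is +2 — a constant shift. This is a Caesar cipher with shift 2.
Undoing it on xkc: x−2=v, k−2=i, c−2=a.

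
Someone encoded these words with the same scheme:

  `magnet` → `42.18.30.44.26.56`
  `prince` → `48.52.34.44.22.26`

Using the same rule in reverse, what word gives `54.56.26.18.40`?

steal

m(#13)→42 and a(#1)→18: differences scale by 2, so n = 2·pos + 16. The formula is n = 2×(alphabet index, a=1) + 16.
Undoing it on 54.56.26.18.40: 54→(54−16)÷2=19=s, 56→(56−16)÷2=20=t, 26→(26−16)÷2=5=e, 18→(18−16)÷2=1=a, 40→(40−16)÷2=12=l.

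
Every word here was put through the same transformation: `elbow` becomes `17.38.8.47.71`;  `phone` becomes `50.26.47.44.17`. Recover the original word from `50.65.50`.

With a=1..z=26, the number is 3·pos + 2.
Undoing it on 50.65.50: 50→(50−2)÷3=16=p, 65→(65−2)÷3=21=u, 50→(50−2)÷3=16=p.

pup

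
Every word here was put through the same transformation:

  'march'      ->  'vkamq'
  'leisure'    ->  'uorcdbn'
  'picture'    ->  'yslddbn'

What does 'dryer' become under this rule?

mbhoa

The shifts repeat in a cycle of length 2: positions 0,1,… shift by +9, +10, then the pattern repeats.
On dryer: d+9=m, r+10=b, y+9=h, e+10=o, r+9=a.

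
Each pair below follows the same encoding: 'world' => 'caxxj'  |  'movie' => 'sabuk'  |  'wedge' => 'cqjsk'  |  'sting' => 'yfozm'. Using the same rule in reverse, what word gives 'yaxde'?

Shifts by position in world: pos 0: w→c (+6), pos 1: o→a (+12), pos 2: r→x (+6), pos 3: l→x (+12) — repeating every 2. A repeating key of period 2 is used — shifts +6, +12 over and over.
Undoing it on yaxde: y−6=s, a−12=o, x−6=r, d−12=r, e−6=y.

sorry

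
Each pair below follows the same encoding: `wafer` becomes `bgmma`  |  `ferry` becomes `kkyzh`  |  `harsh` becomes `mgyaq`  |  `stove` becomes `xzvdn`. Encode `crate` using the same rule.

hxhbn

In wafer: w→b is +5, a→g is +6, f→m is +7, e→m is +8 — the shift increases by 1 each position. Each letter shifts forward by (position + 5), i.e. 5, 6, 7, … — the shift grows by one for each successive letter.
On crate: c+5=h, r+6=x, a+7=h, t+8=b, e+9=n.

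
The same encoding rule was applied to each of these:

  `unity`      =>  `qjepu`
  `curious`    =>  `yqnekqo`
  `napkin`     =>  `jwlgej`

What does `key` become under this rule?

gau

Compare letters: u→q is +22, n→j is +22, i→e is +22 — a constant shift. Each letter is shifted forward by 22 in the alphabet (a Caesar shift of +22).
Applying it to key: k+22=g, e+22=a, y+22=u.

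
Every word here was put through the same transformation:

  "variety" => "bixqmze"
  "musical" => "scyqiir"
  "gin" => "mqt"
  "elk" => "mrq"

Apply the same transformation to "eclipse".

mirqvym

The shift depends on letter class: consonant v→b is +6, but vowel a→i is +8. The rule splits by letter class: vowels +8, consonants +6.
On eclipse: e(vowel)+8=m, c(cons)+6=i, l(cons)+6=r, i(vowel)+8=q, p(cons)+6=v, s(cons)+6=y, e(vowel)+8=m.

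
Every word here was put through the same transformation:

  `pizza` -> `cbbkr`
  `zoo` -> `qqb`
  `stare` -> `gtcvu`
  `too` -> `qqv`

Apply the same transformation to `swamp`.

rocyu

The output letters match the input read backwards, each shifted +2: pizza reversed is azzip. Read the word backwards and shift each letter +2.
On swamp: reverse → pmaws; then shift: p+2=r, m+2=o, a+2=c, w+2=y, s+2=u.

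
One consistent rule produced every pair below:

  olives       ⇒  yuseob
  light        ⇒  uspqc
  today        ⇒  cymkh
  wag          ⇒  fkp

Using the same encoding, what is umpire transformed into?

evysao

The shift depends on letter class: consonant l→u is +9, but vowel o→y is +10. Two shifts are in play — +10 for a/e/i/o/u, +9 for every other letter.
For umpire: u(vowel)+10=e, m(cons)+9=v, p(cons)+9=y, i(vowel)+10=s, r(cons)+9=a, e(vowel)+10=o.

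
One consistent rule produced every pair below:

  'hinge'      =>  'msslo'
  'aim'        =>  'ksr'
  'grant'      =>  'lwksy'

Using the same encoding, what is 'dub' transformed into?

ieg

The shift depends on letter class: consonant h→m is +5, but vowel i→s is +10. Vowels shift forward by 10 and consonants shift forward by 5.
Applying it to dub: d(cons)+5=i, u(vowel)+10=e, b(cons)+5=g.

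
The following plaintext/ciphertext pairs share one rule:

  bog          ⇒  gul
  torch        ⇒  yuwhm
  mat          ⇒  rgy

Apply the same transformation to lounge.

The shift depends on letter class: consonant b→g is +5, but vowel o→u is +6. The rule splits by letter class: vowels +6, consonants +5.
For lounge: l(cons)+5=q, o(vowel)+6=u, u(vowel)+6=a, n(cons)+5=s, g(cons)+5=l, e(vowel)+6=k.

quaslk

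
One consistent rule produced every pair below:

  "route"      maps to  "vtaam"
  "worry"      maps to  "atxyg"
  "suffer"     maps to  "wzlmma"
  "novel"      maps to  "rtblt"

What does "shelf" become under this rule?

wmksn

Letter i (0-indexed) is shifted by i+4, so successive shifts are 4, 5, 6, ….
On shelf: s+4=w, h+5=m, e+6=k, l+7=s, f+8=n.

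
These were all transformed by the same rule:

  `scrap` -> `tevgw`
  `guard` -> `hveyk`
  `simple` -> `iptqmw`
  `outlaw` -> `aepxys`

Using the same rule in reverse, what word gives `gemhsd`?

zodiac

The output letters match the input read backwards, each shifted +4: scrap reversed is parcs. Two steps: reverse the string, then apply a Caesar shift of +4.
Reversing it on gemhsd: shift back: g−4=c, e−4=a, m−4=i, h−4=d, s−4=o, d−4=z → caidoz; then reverse → zodiac.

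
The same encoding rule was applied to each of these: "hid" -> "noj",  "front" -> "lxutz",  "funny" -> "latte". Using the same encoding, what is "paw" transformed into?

Compare letters: h→n is +6, i→o is +6, d→j is +6 — a constant shift. Each letter is shifted forward by 6 in the alphabet (a Caesar shift of +6).
For paw: p+6=v, a+6=g, w+6=c.

vgc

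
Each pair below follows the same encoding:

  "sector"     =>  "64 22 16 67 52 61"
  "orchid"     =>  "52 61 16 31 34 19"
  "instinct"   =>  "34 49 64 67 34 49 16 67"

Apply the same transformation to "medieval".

s(#19)→64 and e(#5)→22: differences scale by 3, so n = 3·pos + 7. The formula is n = 3×(alphabet index, a=1) + 7.
For medieval: m=13→46, e=5→22, d=4→19, i=9→34, e=5→22, v=22→73, a=1→10, l=12→43.

46 22 19 34 22 73 10 43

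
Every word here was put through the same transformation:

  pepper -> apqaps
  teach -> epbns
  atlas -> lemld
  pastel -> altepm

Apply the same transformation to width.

htees

It's a Vigenère-style cipher with numeric key [11,11,1]: position i shifts by key[i mod 3].
For width: w+11=h, i+11=t, d+1=e, t+11=e, h+11=s.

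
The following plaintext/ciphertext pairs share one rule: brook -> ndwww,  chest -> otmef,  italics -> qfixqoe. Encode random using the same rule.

dizpwy

The shift depends on letter class: consonant b→n is +12, but vowel o→w is +8. Two shifts are in play — +8 for a/e/i/o/u, +12 for every other letter.
Applying it to random: r(cons)+12=d, a(vowel)+8=i, n(cons)+12=z, d(cons)+12=p, o(vowel)+8=w, m(cons)+12=y.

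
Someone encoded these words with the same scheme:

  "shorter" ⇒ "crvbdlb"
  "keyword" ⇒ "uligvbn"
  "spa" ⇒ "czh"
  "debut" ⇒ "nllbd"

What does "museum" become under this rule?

wbclbw

The shift depends on letter class: consonant s→c is +10, but vowel o→v is +7. Vowels shift forward by 7 and consonants shift forward by 10.
For museum: m(cons)+10=w, u(vowel)+7=b, s(cons)+10=c, e(vowel)+7=l, u(vowel)+7=b, m(cons)+10=w.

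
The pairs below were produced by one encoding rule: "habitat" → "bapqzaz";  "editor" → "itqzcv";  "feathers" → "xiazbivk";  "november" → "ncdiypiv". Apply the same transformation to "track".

zvaeu

h(7)→b(1) and a(0)→a(0) fit y≡15x+0 (mod 26); the inverse of 15 mod 26 is 7. Treating letters as 0–25, the rule is x ↦ 15x + 0 (mod 26).
On track: t(19)→15·19+0≡25=z; r(17)→15·17+0≡21=v; a(0)→15·0+0≡0=a; c(2)→15·2+0≡4=e; k(10)→15·10+0≡20=u (all mod 26).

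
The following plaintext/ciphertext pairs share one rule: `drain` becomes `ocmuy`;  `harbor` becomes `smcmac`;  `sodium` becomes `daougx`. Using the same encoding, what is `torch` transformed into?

The shift depends on letter class: consonant d→o is +11, but vowel a→m is +12. Two shifts are in play — +12 for a/e/i/o/u, +11 for every other letter.
Applying it to torch: t(cons)+11=e, o(vowel)+12=a, r(cons)+11=c, c(cons)+11=n, h(cons)+11=s.

eacns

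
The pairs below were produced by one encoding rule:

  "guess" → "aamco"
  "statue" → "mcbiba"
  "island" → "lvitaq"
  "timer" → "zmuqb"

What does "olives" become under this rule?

amdqtw

The output letters match the input read backwards, each shifted +8: guess reversed is sseug. Two steps: reverse the string, then apply a Caesar shift of +8.
Applying it to olives: reverse → sevilo; then shift: s+8=a, e+8=m, v+8=d, i+8=q, l+8=t, o+8=w.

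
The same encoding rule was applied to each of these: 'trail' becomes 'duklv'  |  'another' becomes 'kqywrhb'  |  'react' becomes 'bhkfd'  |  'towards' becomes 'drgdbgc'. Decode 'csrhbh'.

The shifts repeat in a cycle of length 2: positions 0,1,… shift by +10, +3, then the pattern repeats.
Reversing it on csrhbh: c−10=s, s−3=p, r−10=h, h−3=e, b−10=r, h−3=e.

sphere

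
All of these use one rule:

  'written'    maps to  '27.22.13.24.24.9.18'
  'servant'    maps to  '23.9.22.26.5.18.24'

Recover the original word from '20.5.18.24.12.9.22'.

w is letter #23 and maps to 27: an offset of 4. Letters become their 1-based position plus 4 (so a→5, b→6, …).
Reversing it on 20.5.18.24.12.9.22: 20→(20−4)÷1=16=p, 5→(5−4)÷1=1=a, 18→(18−4)÷1=14=n, 24→(24−4)÷1=20=t, 12→(12−4)÷1=8=h, 9→(9−4)÷1=5=e, 22→(22−4)÷1=18=r.

panther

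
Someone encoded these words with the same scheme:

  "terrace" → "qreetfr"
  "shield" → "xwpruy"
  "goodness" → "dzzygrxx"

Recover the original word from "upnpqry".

Each letter's alphabet position (a=0..z=25) is mapped through 19·x+19 mod 26 — an affine cipher.
Reversing it on upnpqry: u(20)→11·(20−19)≡11=l; p(15)→11·(15−19)≡8=i; n(13)→11·(13−19)≡12=m; p(15)→11·(15−19)≡8=i; q(16)→11·(16−19)≡19=t; r(17)→11·(17−19)≡4=e; y(24)→11·(24−19)≡3=d (all mod 26).

limited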